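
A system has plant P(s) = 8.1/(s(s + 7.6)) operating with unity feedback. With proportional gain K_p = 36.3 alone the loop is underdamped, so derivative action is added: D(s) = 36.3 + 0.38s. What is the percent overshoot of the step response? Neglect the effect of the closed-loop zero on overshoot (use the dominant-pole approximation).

Forward path: (36.3 + 0.38s)·8.1/(s(s+7.6)). The closed-loop characteristic equation is s² + (7.6 + 8.1·0.38)s + 8.1·36.3 = 0.
That is s² + 10.68s + 294 = 0, so ω_n = 17.15 rad/s and ζ = 10.68/(2·17.15) = 0.3114.
%OS = 100·exp(−πζ/√(1−ζ²)) = 35.7%.

35.7%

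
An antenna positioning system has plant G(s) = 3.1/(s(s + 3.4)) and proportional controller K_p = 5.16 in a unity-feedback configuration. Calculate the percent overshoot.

22.9%

Closed-loop characteristic equation: s² + 3.4s + 16 = 0, so ω_n = 3.999 rad/s and ζ = 3.4/(2·3.999) = 0.4251.
%OS = 100·exp(−πζ/√(1−ζ²)) = 100·exp(−π·0.4251/√0.8193) = 22.9%.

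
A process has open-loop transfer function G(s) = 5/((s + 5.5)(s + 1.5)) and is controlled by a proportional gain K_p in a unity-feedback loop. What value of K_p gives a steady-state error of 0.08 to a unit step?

The loop is type 0, so e_ss(step) = 1/(1 + K_pos) with K_pos = K_p·G(0).
G(0) = 0.6061. Require 1/(1 + K_p·0.6061) = 0.08, so 1 + 0.6061·K_p = 12.5.
K_p = (12.5 − 1)/0.6061 = 19.

K_p = 19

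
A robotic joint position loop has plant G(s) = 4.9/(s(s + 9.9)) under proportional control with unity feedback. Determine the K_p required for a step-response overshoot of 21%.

K_p = 25.3

From %OS = 100·exp(−πζ/√(1−ζ²)) = 21%, ζ = −ln(0.21)/√(π²+ln²(0.21)) = 0.4449.
Characteristic equation s² + 9.9s + 4.9K_p = 0 gives ζ = 9.9/(2√(4.9K_p)).
Setting ζ = 0.4449: √(4.9K_p) = 9.9/(2·0.4449) = 11.13, so K_p = 123.8/4.9 = 25.3.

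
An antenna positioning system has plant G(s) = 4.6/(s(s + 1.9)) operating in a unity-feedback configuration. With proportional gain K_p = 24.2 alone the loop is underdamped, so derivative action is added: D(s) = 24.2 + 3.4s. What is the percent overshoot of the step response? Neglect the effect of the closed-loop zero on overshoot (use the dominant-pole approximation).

Forward path: (24.2 + 3.4s)·4.6/(s(s+1.9)). The closed-loop characteristic equation is s² + (1.9 + 4.6·3.4)s + 4.6·24.2 = 0.
That is s² + 17.54s + 111.3 = 0, so ω_n = 10.55 rad/s and ζ = 17.54/(2·10.55) = 0.8312.
%OS = 100·exp(−πζ/√(1−ζ²)) = 0.912%.

0.912%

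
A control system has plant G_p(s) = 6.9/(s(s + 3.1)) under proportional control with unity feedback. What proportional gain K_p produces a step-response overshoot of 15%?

K_p = 1.3

From %OS = 100·exp(−πζ/√(1−ζ²)) = 15%, ζ = −ln(0.15)/√(π²+ln²(0.15)) = 0.5169.
Characteristic equation s² + 3.1s + 6.9K_p = 0 gives ζ = 3.1/(2√(6.9K_p)).
Setting ζ = 0.5169: √(6.9K_p) = 3.1/(2·0.5169) = 2.998, so K_p = 8.991/6.9 = 1.3.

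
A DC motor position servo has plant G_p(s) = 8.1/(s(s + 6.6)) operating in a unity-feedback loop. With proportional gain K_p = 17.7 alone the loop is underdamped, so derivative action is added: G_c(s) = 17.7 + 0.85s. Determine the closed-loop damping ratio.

ζ = 0.563

Forward path: (17.7 + 0.85s)·8.1/(s(s+6.6)). The closed-loop characteristic equation is s² + (6.6 + 8.1·0.85)s + 8.1·17.7 = 0.
That is s² + 13.48s + 143.4 = 0, so ω_n = 11.97 rad/s and ζ = 13.48/(2·11.97) = 0.5631.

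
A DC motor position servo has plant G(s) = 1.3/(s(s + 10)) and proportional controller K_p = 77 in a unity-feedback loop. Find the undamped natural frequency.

The closed-loop denominator is s(s+10) + 77·1.3 = s² + 10s + 100.1.
Matching s² + 2ζω_n s + ω_n²: ω_n = √100.1 = 10 rad/s and 2ζω_n = 10, so ζ = 10/(2·10) = 0.5.

ω_n = 10 rad/s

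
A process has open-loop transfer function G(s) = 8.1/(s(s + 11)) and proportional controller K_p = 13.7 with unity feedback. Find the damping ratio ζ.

ζ = 0.522

The closed-loop denominator is s(s+11) + 13.7·8.1 = s² + 11s + 111.
So ω_n² = 111 ⇒ ω_n = 10.53 rad/s, and ζ = 11/(2ω_n) = 0.522.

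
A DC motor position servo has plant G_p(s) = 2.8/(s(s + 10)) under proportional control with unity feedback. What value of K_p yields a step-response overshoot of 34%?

From %OS = 100·exp(−πζ/√(1−ζ²)) = 34%, ζ = −ln(0.34)/√(π²+ln²(0.34)) = 0.3248.
Characteristic equation s² + 10s + 2.8K_p = 0 gives ζ = 10/(2√(2.8K_p)).
Setting ζ = 0.3248: √(2.8K_p) = 10/(2·0.3248) = 15.4, so K_p = 237/2.8 = 84.6.

K_p = 84.6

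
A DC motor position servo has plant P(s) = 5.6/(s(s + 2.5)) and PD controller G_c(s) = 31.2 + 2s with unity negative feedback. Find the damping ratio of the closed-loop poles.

Forward path: (31.2 + 2s)·5.6/(s(s+2.5)). The closed-loop characteristic equation is s² + (2.5 + 5.6·2)s + 5.6·31.2 = 0.
That is s² + 13.7s + 174.7 = 0, so ω_n = 13.22 rad/s and ζ = 13.7/(2·13.22) = 0.5182.

ζ = 0.518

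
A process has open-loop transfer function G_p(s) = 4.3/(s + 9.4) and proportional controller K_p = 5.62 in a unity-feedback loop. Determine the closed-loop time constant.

Closed-loop transfer function: T(s) = K_p·G_p(s)/(1 + K_p·G_p(s)) = 24.17/(s + 9.4 + 24.17) = 24.17/(s + 33.57).
Time constant τ = 1/33.57 = 0.0298 s.

τ = 0.0298 s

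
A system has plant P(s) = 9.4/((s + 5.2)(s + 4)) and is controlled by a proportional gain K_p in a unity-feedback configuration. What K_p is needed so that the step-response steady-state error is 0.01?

Steady-state error for a unit step on this type-0 loop is 1/(1 + K_p·P(0)).
P(0) = 0.4519. Require 1/(1 + K_p·0.4519) = 0.01, so 1 + 0.4519·K_p = 100.
K_p = (100 − 1)/0.4519 = 219.

K_p = 219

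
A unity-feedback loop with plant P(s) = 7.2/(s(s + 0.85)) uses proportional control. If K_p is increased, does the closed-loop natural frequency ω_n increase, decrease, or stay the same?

ω_n = √(7.2·K_p), which grows with K_p.

increase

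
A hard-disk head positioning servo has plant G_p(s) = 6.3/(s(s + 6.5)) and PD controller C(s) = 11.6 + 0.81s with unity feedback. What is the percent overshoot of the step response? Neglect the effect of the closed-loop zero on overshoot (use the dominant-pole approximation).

5.49%

Forward path: (11.6 + 0.81s)·6.3/(s(s+6.5)). The closed-loop characteristic equation is s² + (6.5 + 6.3·0.81)s + 6.3·11.6 = 0.
That is s² + 11.6s + 73.08 = 0, so ω_n = 8.549 rad/s and ζ = 11.6/(2·8.549) = 0.6786.
%OS = 100·exp(−πζ/√(1−ζ²)) = 5.49%.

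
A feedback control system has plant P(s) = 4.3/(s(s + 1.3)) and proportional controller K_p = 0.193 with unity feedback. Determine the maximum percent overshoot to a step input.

The closed-loop denominator s² + 1.3s + 0.8299 gives ω_n = √0.8299 = 0.911 and ζ = 1.3/(2ω_n) = 0.7135.
%OS = 100·exp(−πζ/√(1−ζ²)) = 100·exp(−π·0.7135/√0.4909) = 4.08%.

4.08%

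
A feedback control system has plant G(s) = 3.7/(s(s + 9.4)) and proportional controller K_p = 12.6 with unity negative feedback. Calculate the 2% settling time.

T_s ≈ 0.851 s

The closed-loop denominator s² + 9.4s + 46.62 gives ω_n = √46.62 = 6.828 and ζ = 9.4/(2ω_n) = 0.6884.
2% settling time T_s ≈ 4/(ζω_n) = 4/4.7 = 0.851 s.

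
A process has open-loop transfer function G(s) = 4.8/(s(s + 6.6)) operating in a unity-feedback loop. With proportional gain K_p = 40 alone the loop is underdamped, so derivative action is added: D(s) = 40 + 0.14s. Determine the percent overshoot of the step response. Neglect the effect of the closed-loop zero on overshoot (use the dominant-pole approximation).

42.6%

Forward path: (40 + 0.14s)·4.8/(s(s+6.6)). The closed-loop characteristic equation is s² + (6.6 + 4.8·0.14)s + 4.8·40 = 0.
That is s² + 7.272s + 192 = 0, so ω_n = 13.86 rad/s and ζ = 7.272/(2·13.86) = 0.2624.
%OS = 100·exp(−πζ/√(1−ζ²)) = 42.6%.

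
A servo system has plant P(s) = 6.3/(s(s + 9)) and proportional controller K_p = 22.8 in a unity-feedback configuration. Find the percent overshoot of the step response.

From 1 + K_pP(s) = 0: s² + 9s + 143.6 = 0 ⇒ ω_n = 11.98, ζ = 0.3755.
%OS = 100·exp(−πζ/√(1−ζ²)) = 100·exp(−π·0.3755/√0.859) = 28%.

28%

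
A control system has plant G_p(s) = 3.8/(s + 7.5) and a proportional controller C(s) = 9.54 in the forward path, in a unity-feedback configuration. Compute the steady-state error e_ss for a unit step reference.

0.171

The loop is type 0. Static position error constant K_pos = C(0)·G_p(0) = 9.54·0.5067 = 4.834.
Steady-state error to a unit step: e_ss = 1/(1+K_pos) = 1/5.834 = 0.171.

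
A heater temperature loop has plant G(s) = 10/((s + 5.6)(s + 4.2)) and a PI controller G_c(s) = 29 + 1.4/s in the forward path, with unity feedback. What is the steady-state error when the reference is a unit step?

The open loop G_c(s)G(s) has a pole at the origin (type 1), so the static position error constant is infinite and e_ss = 1/(1+∞) = 0.

0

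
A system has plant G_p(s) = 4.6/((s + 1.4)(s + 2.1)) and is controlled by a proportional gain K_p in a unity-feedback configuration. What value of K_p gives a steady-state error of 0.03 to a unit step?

K_p = 20.7

The loop is type 0, so e_ss(step) = 1/(1 + K_pos) with K_pos = K_p·G_p(0).
G_p(0) = 1.565. Require 1/(1 + K_p·1.565) = 0.03, so 1 + 1.565·K_p = 33.33.
K_p = (33.33 − 1)/1.565 = 20.7.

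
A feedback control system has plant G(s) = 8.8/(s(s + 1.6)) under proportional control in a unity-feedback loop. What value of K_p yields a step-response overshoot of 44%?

K_p = 1.14

From %OS = 100·exp(−πζ/√(1−ζ²)) = 44%, ζ = −ln(0.44)/√(π²+ln²(0.44)) = 0.2528.
Characteristic equation s² + 1.6s + 8.8K_p = 0 gives ζ = 1.6/(2√(8.8K_p)).
Setting ζ = 0.2528: √(8.8K_p) = 1.6/(2·0.2528) = 3.164, so K_p = 10.01/8.8 = 1.14.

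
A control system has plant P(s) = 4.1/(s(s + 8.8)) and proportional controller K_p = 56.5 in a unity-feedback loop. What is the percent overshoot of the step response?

38.7%

From 1 + K_pP(s) = 0: s² + 8.8s + 231.6 = 0 ⇒ ω_n = 15.22, ζ = 0.2891.
%OS = 100·exp(−πζ/√(1−ζ²)) = 100·exp(−π·0.2891/√0.9164) = 38.7%.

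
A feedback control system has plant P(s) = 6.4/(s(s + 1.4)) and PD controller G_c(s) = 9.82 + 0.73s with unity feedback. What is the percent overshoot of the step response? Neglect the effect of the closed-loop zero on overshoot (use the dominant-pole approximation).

27.2%

Forward path: (9.82 + 0.73s)·6.4/(s(s+1.4)). The closed-loop characteristic equation is s² + (1.4 + 6.4·0.73)s + 6.4·9.82 = 0.
That is s² + 6.072s + 62.85 = 0, so ω_n = 7.928 rad/s and ζ = 6.072/(2·7.928) = 0.383.
%OS = 100·exp(−πζ/√(1−ζ²)) = 27.2%.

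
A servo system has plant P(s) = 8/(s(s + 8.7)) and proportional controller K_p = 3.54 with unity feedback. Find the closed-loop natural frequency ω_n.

With unity feedback the closed-loop characteristic equation is s² + 8.7s + 3.54·8 = s² + 8.7s + 28.32 = 0.
So ω_n² = 28.32 ⇒ ω_n = 5.322 rad/s, and ζ = 8.7/(2ω_n) = 0.817.

ω_n = 5.32 rad/s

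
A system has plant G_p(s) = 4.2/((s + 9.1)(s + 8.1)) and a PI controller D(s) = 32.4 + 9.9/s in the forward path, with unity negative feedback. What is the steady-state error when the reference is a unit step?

The open loop D(s)G_p(s) has a pole at the origin (type 1), so the static position error constant is infinite and e_ss = 1/(1+∞) = 0.

0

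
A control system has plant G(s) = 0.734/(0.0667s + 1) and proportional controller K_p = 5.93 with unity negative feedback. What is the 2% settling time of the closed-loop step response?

T_s ≈ 0.0498 s

Closed loop: T(s) = K_p·G/(1+K_p·G) = 4.353/(0.0667s + 1 + 4.353), with pole at s = −(1 + 4.353)/0.0667 = −80.25.
τ = 1/80.25 = 0.01246 s, so 2% settling time ≈ 4τ = 0.0498 s.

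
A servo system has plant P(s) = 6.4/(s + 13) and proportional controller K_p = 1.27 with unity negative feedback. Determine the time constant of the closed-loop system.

τ = 0.0473 s

Closed-loop transfer function: T(s) = K_p·P(s)/(1 + K_p·P(s)) = 8.128/(s + 13 + 8.128) = 8.128/(s + 21.13).
Time constant τ = 1/21.13 = 0.0473 s.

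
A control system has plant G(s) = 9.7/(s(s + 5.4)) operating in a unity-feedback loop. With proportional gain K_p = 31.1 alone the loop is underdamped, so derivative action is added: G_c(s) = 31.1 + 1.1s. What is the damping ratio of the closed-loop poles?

Forward path: (31.1 + 1.1s)·9.7/(s(s+5.4)). The closed-loop characteristic equation is s² + (5.4 + 9.7·1.1)s + 9.7·31.1 = 0.
That is s² + 16.07s + 301.7 = 0, so ω_n = 17.37 rad/s and ζ = 16.07/(2·17.37) = 0.4626.

ζ = 0.463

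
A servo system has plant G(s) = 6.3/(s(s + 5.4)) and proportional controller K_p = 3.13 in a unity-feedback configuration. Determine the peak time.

Closed-loop characteristic equation: s² + 5.4s + 19.72 = 0, so ω_n = 4.441 rad/s and ζ = 5.4/(2·4.441) = 0.608.
Damped frequency ω_d = ω_n√(1−ζ²) = 3.525 rad/s, so peak time T_p = π/ω_d = 0.891 s.

T_p = 0.891 s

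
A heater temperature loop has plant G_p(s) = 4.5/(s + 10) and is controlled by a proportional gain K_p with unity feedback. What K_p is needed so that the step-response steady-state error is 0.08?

Steady-state error for a unit step on this type-0 loop is 1/(1 + K_p·G_p(0)).
G_p(0) = 0.45. Require 1/(1 + K_p·0.45) = 0.08, so 1 + 0.45·K_p = 12.5.
K_p = (12.5 − 1)/0.45 = 25.6.

K_p = 25.6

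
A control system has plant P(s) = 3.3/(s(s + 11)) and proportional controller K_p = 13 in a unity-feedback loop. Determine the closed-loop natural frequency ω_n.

ω_n = 6.55 rad/s

1 + K_p·P(s) = 0 gives s² + 11s + 42.9 = 0.
Matching s² + 2ζω_n s + ω_n²: ω_n = √42.9 = 6.55 rad/s and 2ζω_n = 11, so ζ = 11/(2·6.55) = 0.84.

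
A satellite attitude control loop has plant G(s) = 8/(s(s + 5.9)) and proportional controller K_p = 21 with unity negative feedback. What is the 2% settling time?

T_s ≈ 1.36 s

Closed-loop characteristic equation: s² + 5.9s + 168 = 0, so ω_n = 12.96 rad/s and ζ = 5.9/(2·12.96) = 0.2276.
2% settling time T_s ≈ 4/(ζω_n) = 4/2.95 = 1.36 s.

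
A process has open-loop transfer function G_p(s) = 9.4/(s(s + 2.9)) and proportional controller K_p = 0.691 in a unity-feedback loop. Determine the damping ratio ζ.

ζ = 0.569

1 + K_p·G_p(s) = 0 gives s² + 2.9s + 6.495 = 0.
Matching s² + 2ζω_n s + ω_n²: ω_n = √6.495 = 2.549 rad/s and 2ζω_n = 2.9, so ζ = 2.9/(2·2.549) = 0.569.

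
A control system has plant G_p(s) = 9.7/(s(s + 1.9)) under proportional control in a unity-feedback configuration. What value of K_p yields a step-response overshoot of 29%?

K_p = 0.692

From %OS = 100·exp(−πζ/√(1−ζ²)) = 29%, ζ = −ln(0.29)/√(π²+ln²(0.29)) = 0.3666.
Characteristic equation s² + 1.9s + 9.7K_p = 0 gives ζ = 1.9/(2√(9.7K_p)).
Setting ζ = 0.3666: √(9.7K_p) = 1.9/(2·0.3666) = 2.591, so K_p = 6.715/9.7 = 0.692.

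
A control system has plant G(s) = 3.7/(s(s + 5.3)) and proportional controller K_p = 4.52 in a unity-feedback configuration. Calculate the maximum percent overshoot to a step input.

From 1 + K_pG(s) = 0: s² + 5.3s + 16.72 = 0 ⇒ ω_n = 4.089, ζ = 0.648.
%OS = 100·exp(−πζ/√(1−ζ²)) = 100·exp(−π·0.648/√0.5801) = 6.91%.

6.91%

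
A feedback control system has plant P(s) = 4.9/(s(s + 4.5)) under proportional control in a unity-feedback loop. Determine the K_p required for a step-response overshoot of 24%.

From %OS = 100·exp(−πζ/√(1−ζ²)) = 24%, ζ = −ln(0.24)/√(π²+ln²(0.24)) = 0.4136.
Characteristic equation s² + 4.5s + 4.9K_p = 0 gives ζ = 4.5/(2√(4.9K_p)).
Setting ζ = 0.4136: √(4.9K_p) = 4.5/(2·0.4136) = 5.44, so K_p = 29.6/4.9 = 6.04.

K_p = 6.04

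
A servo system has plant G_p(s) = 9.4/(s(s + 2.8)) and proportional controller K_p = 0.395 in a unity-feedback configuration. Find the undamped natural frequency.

ω_n = 1.93 rad/s

1 + K_p·G_p(s) = 0 gives s² + 2.8s + 3.713 = 0.
Matching s² + 2ζω_n s + ω_n²: ω_n = √3.713 = 1.927 rad/s and 2ζω_n = 2.8, so ζ = 2.8/(2·1.927) = 0.727.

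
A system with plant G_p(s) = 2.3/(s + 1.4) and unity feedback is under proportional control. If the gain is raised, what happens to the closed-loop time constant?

decrease

Closed-loop pole is at s = −(1.4+K_p·2.3); larger K_p moves it further left, so τ = 1/(1.4+K_p·2.3) decreases.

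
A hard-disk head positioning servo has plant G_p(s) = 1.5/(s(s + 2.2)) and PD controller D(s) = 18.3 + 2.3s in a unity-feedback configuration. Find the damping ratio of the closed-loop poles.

ζ = 0.539

Forward path: (18.3 + 2.3s)·1.5/(s(s+2.2)). The closed-loop characteristic equation is s² + (2.2 + 1.5·2.3)s + 1.5·18.3 = 0.
That is s² + 5.65s + 27.45 = 0, so ω_n = 5.239 rad/s and ζ = 5.65/(2·5.239) = 0.5392.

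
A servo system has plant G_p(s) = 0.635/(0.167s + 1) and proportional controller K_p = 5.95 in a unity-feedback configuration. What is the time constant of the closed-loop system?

τ = 0.035 s

Closed loop: T(s) = K_p·G_p/(1+K_p·G_p) = 3.778/(0.167s + 1 + 3.778), with pole at s = −(1 + 3.778)/0.167 = −28.61.
Closed-loop time constant τ = 1/28.61 = 0.035 s.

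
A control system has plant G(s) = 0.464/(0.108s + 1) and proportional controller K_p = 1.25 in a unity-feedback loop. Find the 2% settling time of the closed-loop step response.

T_s ≈ 0.273 s

Closed loop: T(s) = K_p·G/(1+K_p·G) = 0.58/(0.108s + 1 + 0.58), with pole at s = −(1 + 0.58)/0.108 = −14.63.
τ = 1/14.63 = 0.06835 s, so 2% settling time ≈ 4τ = 0.273 s.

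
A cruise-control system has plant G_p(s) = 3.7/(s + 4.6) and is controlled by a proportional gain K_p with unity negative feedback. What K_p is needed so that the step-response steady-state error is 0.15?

K_p = 7.05

For a type-0 loop with proportional control, e_ss = 1/(1 + K_p·G_p(0)).
G_p(0) = 0.8043. Require 1/(1 + K_p·0.8043) = 0.15, so 1 + 0.8043·K_p = 6.667.
K_p = (6.667 − 1)/0.8043 = 7.05.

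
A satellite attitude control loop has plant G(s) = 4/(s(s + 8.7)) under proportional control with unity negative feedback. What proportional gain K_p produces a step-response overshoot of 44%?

K_p = 74

From %OS = 100·exp(−πζ/√(1−ζ²)) = 44%, ζ = −ln(0.44)/√(π²+ln²(0.44)) = 0.2528.
Characteristic equation s² + 8.7s + 4K_p = 0 gives ζ = 8.7/(2√(4K_p)).
Setting ζ = 0.2528: √(4K_p) = 8.7/(2·0.2528) = 17.2, so K_p = 296/4 = 74.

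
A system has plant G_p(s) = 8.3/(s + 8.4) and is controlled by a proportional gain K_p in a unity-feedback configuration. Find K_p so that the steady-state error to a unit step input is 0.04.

K_p = 24.3

For a type-0 loop with proportional control, e_ss = 1/(1 + K_p·G_p(0)).
G_p(0) = 0.9881. Require 1/(1 + K_p·0.9881) = 0.04, so 1 + 0.9881·K_p = 25.
K_p = (25 − 1)/0.9881 = 24.3.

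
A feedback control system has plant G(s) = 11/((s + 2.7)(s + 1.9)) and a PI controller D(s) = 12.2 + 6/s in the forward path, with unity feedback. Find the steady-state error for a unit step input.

0

The open loop D(s)G(s) has a pole at the origin (type 1), so the static position error constant is infinite and e_ss = 1/(1+∞) = 0.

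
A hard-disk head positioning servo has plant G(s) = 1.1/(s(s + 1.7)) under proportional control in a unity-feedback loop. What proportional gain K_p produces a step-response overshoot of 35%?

From %OS = 100·exp(−πζ/√(1−ζ²)) = 35%, ζ = −ln(0.35)/√(π²+ln²(0.35)) = 0.3169.
Characteristic equation s² + 1.7s + 1.1K_p = 0 gives ζ = 1.7/(2√(1.1K_p)).
Setting ζ = 0.3169: √(1.1K_p) = 1.7/(2·0.3169) = 2.682, so K_p = 7.193/1.1 = 6.54.

K_p = 6.54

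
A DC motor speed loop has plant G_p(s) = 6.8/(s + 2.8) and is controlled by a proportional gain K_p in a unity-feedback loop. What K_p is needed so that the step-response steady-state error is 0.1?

K_p = 3.71

For a type-0 loop with proportional control, e_ss = 1/(1 + K_p·G_p(0)).
G_p(0) = 2.429. Require 1/(1 + K_p·2.429) = 0.1, so 1 + 2.429·K_p = 10.
K_p = (10 − 1)/2.429 = 3.71.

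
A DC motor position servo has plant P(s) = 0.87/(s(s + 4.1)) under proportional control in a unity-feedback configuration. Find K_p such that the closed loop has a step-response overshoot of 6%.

From %OS = 100·exp(−πζ/√(1−ζ²)) = 6%, ζ = −ln(0.06)/√(π²+ln²(0.06)) = 0.6671.
Characteristic equation s² + 4.1s + 0.87K_p = 0 gives ζ = 4.1/(2√(0.87K_p)).
Setting ζ = 0.6671: √(0.87K_p) = 4.1/(2·0.6671) = 3.073, so K_p = 9.443/0.87 = 10.9.

K_p = 10.9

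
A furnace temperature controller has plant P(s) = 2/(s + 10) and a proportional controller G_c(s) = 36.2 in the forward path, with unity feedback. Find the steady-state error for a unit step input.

0.121

The loop is type 0. Static position error constant K_pos = G_c(0)·P(0) = 36.2·0.2 = 7.24.
Steady-state error to a unit step: e_ss = 1/(1+K_pos) = 1/8.24 = 0.121.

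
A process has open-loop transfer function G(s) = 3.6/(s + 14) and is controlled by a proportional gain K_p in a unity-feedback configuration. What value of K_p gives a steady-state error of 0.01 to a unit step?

K_p = 385

Steady-state error for a unit step on this type-0 loop is 1/(1 + K_p·G(0)).
G(0) = 0.2571. Require 1/(1 + K_p·0.2571) = 0.01, so 1 + 0.2571·K_p = 100.
K_p = (100 − 1)/0.2571 = 385.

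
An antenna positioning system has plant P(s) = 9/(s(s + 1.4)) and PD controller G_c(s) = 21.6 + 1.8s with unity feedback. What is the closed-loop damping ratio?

Forward path: (21.6 + 1.8s)·9/(s(s+1.4)). The closed-loop characteristic equation is s² + (1.4 + 9·1.8)s + 9·21.6 = 0.
That is s² + 17.6s + 194.4 = 0, so ω_n = 13.94 rad/s and ζ = 17.6/(2·13.94) = 0.6312.

ζ = 0.631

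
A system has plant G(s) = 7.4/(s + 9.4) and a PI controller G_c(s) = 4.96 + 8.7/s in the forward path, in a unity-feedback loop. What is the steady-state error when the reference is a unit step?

The open loop G_c(s)G(s) has a pole at the origin (type 1), so the static position error constant is infinite and e_ss = 1/(1+∞) = 0.

0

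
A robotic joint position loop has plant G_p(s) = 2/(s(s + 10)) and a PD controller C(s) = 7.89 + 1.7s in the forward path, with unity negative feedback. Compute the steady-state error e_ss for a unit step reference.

0

The open loop C(s)G_p(s) has a pole at the origin (type 1), so the static position error constant is infinite and e_ss = 1/(1+∞) = 0.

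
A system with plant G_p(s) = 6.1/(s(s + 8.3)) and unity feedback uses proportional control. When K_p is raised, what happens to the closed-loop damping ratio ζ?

decrease

ζ = 8.3/(2√(6.1K_p)); increasing K_p raises the denominator, so ζ falls.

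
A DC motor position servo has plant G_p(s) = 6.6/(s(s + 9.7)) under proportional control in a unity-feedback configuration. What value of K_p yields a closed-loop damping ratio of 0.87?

K_p = 4.71

Closed-loop characteristic equation: s² + 9.7s + K_p·6.6 = 0.
So ω_n = √(6.6K_p) and 2ζω_n = 9.7, giving ζ = 9.7/(2√(6.6K_p)).
Setting ζ = 0.87: √(6.6K_p) = 9.7/(2·0.87) = 5.575, so K_p = 31.08/6.6 = 4.71.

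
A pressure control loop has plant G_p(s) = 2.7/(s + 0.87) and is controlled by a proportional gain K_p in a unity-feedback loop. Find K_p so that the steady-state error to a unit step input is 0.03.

K_p = 10.4

Steady-state error for a unit step on this type-0 loop is 1/(1 + K_p·G_p(0)).
G_p(0) = 3.103. Require 1/(1 + K_p·3.103) = 0.03, so 1 + 3.103·K_p = 33.33.
K_p = (33.33 − 1)/3.103 = 10.4.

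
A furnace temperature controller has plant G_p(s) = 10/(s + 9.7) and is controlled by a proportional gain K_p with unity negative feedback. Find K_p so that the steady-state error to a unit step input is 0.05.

K_p = 18.4

The loop is type 0, so e_ss(step) = 1/(1 + K_pos) with K_pos = K_p·G_p(0).
G_p(0) = 1.031. Require 1/(1 + K_p·1.031) = 0.05, so 1 + 1.031·K_p = 20.
K_p = (20 − 1)/1.031 = 18.4.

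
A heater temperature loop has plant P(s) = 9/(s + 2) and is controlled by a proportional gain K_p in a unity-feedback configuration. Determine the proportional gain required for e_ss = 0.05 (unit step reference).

For a type-0 loop with proportional control, e_ss = 1/(1 + K_p·P(0)).
P(0) = 4.5. Require 1/(1 + K_p·4.5) = 0.05, so 1 + 4.5·K_p = 20.
K_p = (20 − 1)/4.5 = 4.22.

K_p = 4.22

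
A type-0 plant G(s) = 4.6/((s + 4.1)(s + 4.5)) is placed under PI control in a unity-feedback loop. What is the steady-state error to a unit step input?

0

The PI controller's integrator makes the forward path type 1, so e_ss to a step is zero.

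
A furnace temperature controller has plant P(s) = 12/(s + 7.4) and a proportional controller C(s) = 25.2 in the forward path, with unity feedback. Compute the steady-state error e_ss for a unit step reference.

0.0239

The loop is type 0. Static position error constant K_pos = C(0)·P(0) = 25.2·1.622 = 40.86.
Steady-state error to a unit step: e_ss = 1/(1+K_pos) = 1/41.86 = 0.0239.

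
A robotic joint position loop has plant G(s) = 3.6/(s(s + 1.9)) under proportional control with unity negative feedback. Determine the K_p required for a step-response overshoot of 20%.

K_p = 1.21

From %OS = 100·exp(−πζ/√(1−ζ²)) = 20%, ζ = −ln(0.2)/√(π²+ln²(0.2)) = 0.4559.
Characteristic equation s² + 1.9s + 3.6K_p = 0 gives ζ = 1.9/(2√(3.6K_p)).
Setting ζ = 0.4559: √(3.6K_p) = 1.9/(2·0.4559) = 2.084, so K_p = 4.341/3.6 = 1.21.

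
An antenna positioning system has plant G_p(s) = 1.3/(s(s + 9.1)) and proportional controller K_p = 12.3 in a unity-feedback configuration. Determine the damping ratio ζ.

The closed-loop denominator is s(s+9.1) + 12.3·1.3 = s² + 9.1s + 15.99.
Matching s² + 2ζω_n s + ω_n²: ω_n = √15.99 = 3.999 rad/s and 2ζω_n = 9.1, so ζ = 9.1/(2·3.999) = 1.14.

ζ = 1.14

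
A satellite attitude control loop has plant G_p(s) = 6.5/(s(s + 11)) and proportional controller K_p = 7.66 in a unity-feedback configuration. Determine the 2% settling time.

From 1 + K_pG_p(s) = 0: s² + 11s + 49.79 = 0 ⇒ ω_n = 7.056, ζ = 0.7795.
2% settling time T_s ≈ 4/(ζω_n) = 4/5.5 = 0.727 s.

T_s ≈ 0.727 s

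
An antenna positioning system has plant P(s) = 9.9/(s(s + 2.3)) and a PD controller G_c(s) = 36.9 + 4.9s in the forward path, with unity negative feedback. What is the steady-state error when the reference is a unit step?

0

The open loop G_c(s)P(s) has a pole at the origin (type 1), so the static position error constant is infinite and e_ss = 1/(1+∞) = 0.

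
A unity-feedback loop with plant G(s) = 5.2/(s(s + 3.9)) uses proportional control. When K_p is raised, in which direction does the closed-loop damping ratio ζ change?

decrease

ζ = 3.9/(2√(5.2K_p)); increasing K_p raises the denominator, so ζ falls.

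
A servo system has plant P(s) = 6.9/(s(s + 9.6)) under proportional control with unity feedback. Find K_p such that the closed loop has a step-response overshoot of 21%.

K_p = 16.9

From %OS = 100·exp(−πζ/√(1−ζ²)) = 21%, ζ = −ln(0.21)/√(π²+ln²(0.21)) = 0.4449.
Characteristic equation s² + 9.6s + 6.9K_p = 0 gives ζ = 9.6/(2√(6.9K_p)).
Setting ζ = 0.4449: √(6.9K_p) = 9.6/(2·0.4449) = 10.79, so K_p = 116.4/6.9 = 16.9.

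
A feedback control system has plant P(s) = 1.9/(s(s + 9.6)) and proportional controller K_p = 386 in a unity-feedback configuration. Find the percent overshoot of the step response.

From 1 + K_pP(s) = 0: s² + 9.6s + 733.4 = 0 ⇒ ω_n = 27.08, ζ = 0.1772.
%OS = 100·exp(−πζ/√(1−ζ²)) = 100·exp(−π·0.1772/√0.9686) = 56.8%.

56.8%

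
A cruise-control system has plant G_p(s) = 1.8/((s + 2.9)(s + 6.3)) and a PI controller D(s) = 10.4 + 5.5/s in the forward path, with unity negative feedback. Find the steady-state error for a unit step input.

The open loop D(s)G_p(s) has a pole at the origin (type 1), so the static position error constant is infinite and e_ss = 1/(1+∞) = 0.

0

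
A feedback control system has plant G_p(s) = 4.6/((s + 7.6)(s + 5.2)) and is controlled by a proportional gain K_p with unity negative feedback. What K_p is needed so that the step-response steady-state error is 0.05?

K_p = 163

Steady-state error for a unit step on this type-0 loop is 1/(1 + K_p·G_p(0)).
G_p(0) = 0.1164. Require 1/(1 + K_p·0.1164) = 0.05, so 1 + 0.1164·K_p = 20.
K_p = (20 − 1)/0.1164 = 163.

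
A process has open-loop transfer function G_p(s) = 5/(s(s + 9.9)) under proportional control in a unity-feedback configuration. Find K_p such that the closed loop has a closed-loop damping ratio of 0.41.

K_p = 29.2

Closed-loop characteristic equation: s² + 9.9s + K_p·5 = 0.
So ω_n = √(5K_p) and 2ζω_n = 9.9, giving ζ = 9.9/(2√(5K_p)).
Setting ζ = 0.41: √(5K_p) = 9.9/(2·0.41) = 12.07, so K_p = 145.8/5 = 29.2.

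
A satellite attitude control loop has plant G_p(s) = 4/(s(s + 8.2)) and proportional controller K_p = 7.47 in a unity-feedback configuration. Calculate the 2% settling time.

The closed-loop denominator s² + 8.2s + 29.88 gives ω_n = √29.88 = 5.466 and ζ = 8.2/(2ω_n) = 0.7501.
2% settling time T_s ≈ 4/(ζω_n) = 4/4.1 = 0.976 s.

T_s ≈ 0.976 s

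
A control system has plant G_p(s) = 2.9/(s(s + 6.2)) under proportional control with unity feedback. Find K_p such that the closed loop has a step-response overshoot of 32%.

From %OS = 100·exp(−πζ/√(1−ζ²)) = 32%, ζ = −ln(0.32)/√(π²+ln²(0.32)) = 0.341.
Characteristic equation s² + 6.2s + 2.9K_p = 0 gives ζ = 6.2/(2√(2.9K_p)).
Setting ζ = 0.341: √(2.9K_p) = 6.2/(2·0.341) = 9.092, so K_p = 82.66/2.9 = 28.5.

K_p = 28.5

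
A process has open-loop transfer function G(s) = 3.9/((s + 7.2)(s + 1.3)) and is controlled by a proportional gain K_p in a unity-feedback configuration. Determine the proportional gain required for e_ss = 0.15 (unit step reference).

For a type-0 loop with proportional control, e_ss = 1/(1 + K_p·G(0)).
G(0) = 0.4167. Require 1/(1 + K_p·0.4167) = 0.15, so 1 + 0.4167·K_p = 6.667.
K_p = (6.667 − 1)/0.4167 = 13.6.

K_p = 13.6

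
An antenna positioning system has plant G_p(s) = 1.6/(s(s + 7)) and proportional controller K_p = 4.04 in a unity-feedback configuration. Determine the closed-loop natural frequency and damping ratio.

ω_n = 2.54 rad/s, ζ = 1.38

With unity feedback the closed-loop characteristic equation is s² + 7s + 4.04·1.6 = s² + 7s + 6.464 = 0.
So ω_n² = 6.464 ⇒ ω_n = 2.542 rad/s, and ζ = 7/(2ω_n) = 1.38.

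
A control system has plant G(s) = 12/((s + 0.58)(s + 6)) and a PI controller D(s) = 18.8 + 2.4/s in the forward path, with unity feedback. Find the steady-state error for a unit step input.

0

The open loop D(s)G(s) has a pole at the origin (type 1), so the static position error constant is infinite and e_ss = 1/(1+∞) = 0.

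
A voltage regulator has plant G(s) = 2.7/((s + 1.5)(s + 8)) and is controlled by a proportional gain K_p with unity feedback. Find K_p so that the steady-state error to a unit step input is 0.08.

K_p = 51.1

The loop is type 0, so e_ss(step) = 1/(1 + K_pos) with K_pos = K_p·G(0).
G(0) = 0.225. Require 1/(1 + K_p·0.225) = 0.08, so 1 + 0.225·K_p = 12.5.
K_p = (12.5 − 1)/0.225 = 51.1.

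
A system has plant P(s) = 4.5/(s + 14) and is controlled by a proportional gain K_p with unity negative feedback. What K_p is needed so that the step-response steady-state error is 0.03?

For a type-0 loop with proportional control, e_ss = 1/(1 + K_p·P(0)).
P(0) = 0.3214. Require 1/(1 + K_p·0.3214) = 0.03, so 1 + 0.3214·K_p = 33.33.
K_p = (33.33 − 1)/0.3214 = 101.

K_p = 101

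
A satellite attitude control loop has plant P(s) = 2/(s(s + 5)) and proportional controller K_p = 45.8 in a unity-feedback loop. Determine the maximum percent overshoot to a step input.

From 1 + K_pP(s) = 0: s² + 5s + 91.6 = 0 ⇒ ω_n = 9.571, ζ = 0.2612.
%OS = 100·exp(−πζ/√(1−ζ²)) = 100·exp(−π·0.2612/√0.9318) = 42.7%.

42.7%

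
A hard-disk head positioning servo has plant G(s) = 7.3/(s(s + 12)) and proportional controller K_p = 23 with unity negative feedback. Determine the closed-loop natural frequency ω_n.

ω_n = 13 rad/s

With unity feedback the closed-loop characteristic equation is s² + 12s + 23·7.3 = s² + 12s + 167.9 = 0.
Matching s² + 2ζω_n s + ω_n²: ω_n = √167.9 = 12.96 rad/s and 2ζω_n = 12, so ζ = 12/(2·12.96) = 0.463.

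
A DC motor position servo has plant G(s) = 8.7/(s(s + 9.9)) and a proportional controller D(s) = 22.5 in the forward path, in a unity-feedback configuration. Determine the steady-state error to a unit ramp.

0.0506

The loop has one pole at the origin (type 1). Velocity error constant K_v = lim_{s→0} s·D(s)G(s) = 22.5·8.7/9.9 = 19.77.
Steady-state error to a unit ramp: e_ss = 1/K_v = 0.0506.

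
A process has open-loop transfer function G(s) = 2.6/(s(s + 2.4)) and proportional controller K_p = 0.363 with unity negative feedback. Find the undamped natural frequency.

ω_n = 0.971 rad/s

With unity feedback the closed-loop characteristic equation is s² + 2.4s + 0.363·2.6 = s² + 2.4s + 0.9438 = 0.
So ω_n² = 0.9438 ⇒ ω_n = 0.9715 rad/s, and ζ = 2.4/(2ω_n) = 1.24.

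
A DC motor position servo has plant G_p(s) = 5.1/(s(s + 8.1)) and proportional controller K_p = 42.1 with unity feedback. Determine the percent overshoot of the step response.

40.5%

The closed-loop denominator s² + 8.1s + 214.7 gives ω_n = √214.7 = 14.65 and ζ = 8.1/(2ω_n) = 0.2764.
%OS = 100·exp(−πζ/√(1−ζ²)) = 100·exp(−π·0.2764/√0.9236) = 40.5%.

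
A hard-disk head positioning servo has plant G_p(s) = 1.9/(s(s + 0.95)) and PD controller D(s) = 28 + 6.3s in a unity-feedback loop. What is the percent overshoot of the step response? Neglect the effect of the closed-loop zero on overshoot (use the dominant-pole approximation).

Forward path: (28 + 6.3s)·1.9/(s(s+0.95)). The closed-loop characteristic equation is s² + (0.95 + 1.9·6.3)s + 1.9·28 = 0.
That is s² + 12.92s + 53.2 = 0, so ω_n = 7.294 rad/s and ζ = 12.92/(2·7.294) = 0.8857.
%OS = 100·exp(−πζ/√(1−ζ²)) = 0.25%.

0.25%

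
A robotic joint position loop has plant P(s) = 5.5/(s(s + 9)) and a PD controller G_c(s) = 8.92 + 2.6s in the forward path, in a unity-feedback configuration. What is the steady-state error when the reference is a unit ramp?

The loop has one pole at the origin (type 1). Velocity error constant K_v = lim_{s→0} s·G_c(s)P(s) = 8.92·5.5/9 = 5.451.
Steady-state error to a unit ramp: e_ss = 1/K_v = 0.183.

0.183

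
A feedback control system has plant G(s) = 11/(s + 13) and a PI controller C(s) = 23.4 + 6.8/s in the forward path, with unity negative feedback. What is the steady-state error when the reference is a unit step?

The open loop C(s)G(s) has a pole at the origin (type 1), so the static position error constant is infinite and e_ss = 1/(1+∞) = 0.

0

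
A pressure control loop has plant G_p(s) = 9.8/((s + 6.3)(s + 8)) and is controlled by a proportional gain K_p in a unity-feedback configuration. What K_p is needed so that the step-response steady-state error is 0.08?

K_p = 59.1

The loop is type 0, so e_ss(step) = 1/(1 + K_pos) with K_pos = K_p·G_p(0).
G_p(0) = 0.1944. Require 1/(1 + K_p·0.1944) = 0.08, so 1 + 0.1944·K_p = 12.5.
K_p = (12.5 − 1)/0.1944 = 59.1.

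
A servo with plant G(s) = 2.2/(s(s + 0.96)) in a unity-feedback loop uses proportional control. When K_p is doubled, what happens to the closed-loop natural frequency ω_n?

increase

ω_n = √(2.2·K_p), which grows with K_p.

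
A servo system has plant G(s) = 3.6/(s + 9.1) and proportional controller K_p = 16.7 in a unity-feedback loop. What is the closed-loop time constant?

Closed-loop transfer function: T(s) = K_p·G(s)/(1 + K_p·G(s)) = 60.12/(s + 9.1 + 60.12) = 60.12/(s + 69.22).
Time constant τ = 1/69.22 = 0.0144 s.

τ = 0.0144 s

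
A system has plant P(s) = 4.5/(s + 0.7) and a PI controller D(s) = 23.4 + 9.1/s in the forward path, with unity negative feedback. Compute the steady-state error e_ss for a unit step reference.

The open loop D(s)P(s) has a pole at the origin (type 1), so the static position error constant is infinite and e_ss = 1/(1+∞) = 0.

0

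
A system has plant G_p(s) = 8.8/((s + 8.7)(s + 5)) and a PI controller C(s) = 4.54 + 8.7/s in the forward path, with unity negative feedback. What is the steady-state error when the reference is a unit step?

0

The open loop C(s)G_p(s) has a pole at the origin (type 1), so the static position error constant is infinite and e_ss = 1/(1+∞) = 0.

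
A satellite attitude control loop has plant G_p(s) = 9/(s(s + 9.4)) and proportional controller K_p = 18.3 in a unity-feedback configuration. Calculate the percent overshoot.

29%

Closed-loop characteristic equation: s² + 9.4s + 164.7 = 0, so ω_n = 12.83 rad/s and ζ = 9.4/(2·12.83) = 0.3662.
%OS = 100·exp(−πζ/√(1−ζ²)) = 100·exp(−π·0.3662/√0.8659) = 29%.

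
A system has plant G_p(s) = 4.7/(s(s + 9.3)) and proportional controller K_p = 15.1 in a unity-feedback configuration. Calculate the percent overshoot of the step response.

12.5%

From 1 + K_pG_p(s) = 0: s² + 9.3s + 70.97 = 0 ⇒ ω_n = 8.424, ζ = 0.552.
%OS = 100·exp(−πζ/√(1−ζ²)) = 100·exp(−π·0.552/√0.6953) = 12.5%.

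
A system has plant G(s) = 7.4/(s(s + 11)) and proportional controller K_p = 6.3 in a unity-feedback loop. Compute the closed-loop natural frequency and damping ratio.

With unity feedback the closed-loop characteristic equation is s² + 11s + 6.3·7.4 = s² + 11s + 46.62 = 0.
So ω_n² = 46.62 ⇒ ω_n = 6.828 rad/s, and ζ = 11/(2ω_n) = 0.806.

ω_n = 6.83 rad/s, ζ = 0.806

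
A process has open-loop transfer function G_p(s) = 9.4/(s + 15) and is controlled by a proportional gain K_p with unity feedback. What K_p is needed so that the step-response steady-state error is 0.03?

K_p = 51.6

For a type-0 loop with proportional control, e_ss = 1/(1 + K_p·G_p(0)).
G_p(0) = 0.6267. Require 1/(1 + K_p·0.6267) = 0.03, so 1 + 0.6267·K_p = 33.33.
K_p = (33.33 − 1)/0.6267 = 51.6.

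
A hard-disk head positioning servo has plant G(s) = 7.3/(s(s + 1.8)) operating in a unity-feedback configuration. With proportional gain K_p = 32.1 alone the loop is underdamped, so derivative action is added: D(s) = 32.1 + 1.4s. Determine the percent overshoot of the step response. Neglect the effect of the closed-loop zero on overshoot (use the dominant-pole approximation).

26.2%

Forward path: (32.1 + 1.4s)·7.3/(s(s+1.8)). The closed-loop characteristic equation is s² + (1.8 + 7.3·1.4)s + 7.3·32.1 = 0.
That is s² + 12.02s + 234.3 = 0, so ω_n = 15.31 rad/s and ζ = 12.02/(2·15.31) = 0.3926.
%OS = 100·exp(−πζ/√(1−ζ²)) = 26.2%.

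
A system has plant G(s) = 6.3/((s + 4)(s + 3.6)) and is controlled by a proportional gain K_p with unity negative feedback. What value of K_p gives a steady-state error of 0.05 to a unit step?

K_p = 43.4

For a type-0 loop with proportional control, e_ss = 1/(1 + K_p·G(0)).
G(0) = 0.4375. Require 1/(1 + K_p·0.4375) = 0.05, so 1 + 0.4375·K_p = 20.
K_p = (20 − 1)/0.4375 = 43.4.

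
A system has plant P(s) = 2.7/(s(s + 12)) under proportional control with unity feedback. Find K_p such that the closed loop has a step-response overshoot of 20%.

From %OS = 100·exp(−πζ/√(1−ζ²)) = 20%, ζ = −ln(0.2)/√(π²+ln²(0.2)) = 0.4559.
Characteristic equation s² + 12s + 2.7K_p = 0 gives ζ = 12/(2√(2.7K_p)).
Setting ζ = 0.4559: √(2.7K_p) = 12/(2·0.4559) = 13.16, so K_p = 173.2/2.7 = 64.1.

K_p = 64.1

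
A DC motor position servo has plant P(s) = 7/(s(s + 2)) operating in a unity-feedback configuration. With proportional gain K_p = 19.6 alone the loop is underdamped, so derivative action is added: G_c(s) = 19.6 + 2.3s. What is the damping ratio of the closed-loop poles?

Forward path: (19.6 + 2.3s)·7/(s(s+2)). The closed-loop characteristic equation is s² + (2 + 7·2.3)s + 7·19.6 = 0.
That is s² + 18.1s + 137.2 = 0, so ω_n = 11.71 rad/s and ζ = 18.1/(2·11.71) = 0.7726.

ζ = 0.773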